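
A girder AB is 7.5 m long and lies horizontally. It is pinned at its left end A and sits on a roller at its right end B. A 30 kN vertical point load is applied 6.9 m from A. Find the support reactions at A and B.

A_x = 0, A_y = 2.400 kN, B_y = 27.60 kN

ΣM about A: B_y·7.5 − 30·6.9 = 0 → B_y = 207/7.5 = 27.60 kN.
ΣF_y = 0: A_y + 27.6 − 30 = 0 → A_y = 2.400 kN.
ΣF_x = 0: no horizontal applied forces, so A_x = 0.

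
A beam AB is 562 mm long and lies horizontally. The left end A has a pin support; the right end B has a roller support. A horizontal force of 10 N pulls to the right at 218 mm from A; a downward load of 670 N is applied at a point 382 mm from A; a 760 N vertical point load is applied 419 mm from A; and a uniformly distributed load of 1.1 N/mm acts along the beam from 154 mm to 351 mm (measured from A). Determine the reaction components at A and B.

Resultant of the distributed load: 1.1 × 197 = 216.7 N at 252.5 mm from A.
Moments about A: B_y·562 − 670·382 − 760·419 − (1.1·197)·252.5 = 0 → B_y = 629096.75/562 = 1119.39 ≈ 1119 N.
ΣF_y = 0: A_y + 1119.39 − 670 − 760 − 1.1·197 = 0 → A_y = 527.3 N.
ΣF_x = 0: A_x + 10 = 0 → A_x = -10.00 N.

A_x = -10.00 N, A_y = 527.3 N, B_y = 1119 N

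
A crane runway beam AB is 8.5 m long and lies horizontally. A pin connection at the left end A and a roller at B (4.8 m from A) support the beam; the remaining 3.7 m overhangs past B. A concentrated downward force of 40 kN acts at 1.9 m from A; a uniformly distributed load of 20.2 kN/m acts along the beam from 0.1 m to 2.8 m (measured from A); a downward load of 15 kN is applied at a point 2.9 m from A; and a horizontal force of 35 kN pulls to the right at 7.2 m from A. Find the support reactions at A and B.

A_x = -35.00 kN, A_y = 68.17 kN, B_y = 41.37 kN

Resultant of the distributed load: 20.2 × 2.7 = 54.54 kN at 1.45 m from A.
ΣM about A: B_y·4.8 − 40·1.9 − (20.2·2.7)·1.45 − 15·2.9 = 0 → B_y = 198.583/4.8 = 41.3715 ≈ 41.37 kN.
ΣF_y = 0: A_y + 41.3715 − 40 − 20.2·2.7 − 15 = 0 → A_y = 68.17 kN.
ΣF_x = 0: A_x + 35 = 0 → A_x = -35.00 kN.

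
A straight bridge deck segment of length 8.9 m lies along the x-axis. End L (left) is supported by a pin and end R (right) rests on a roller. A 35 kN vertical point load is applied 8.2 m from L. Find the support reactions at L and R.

Taking moments about L: R_y·8.9 − 35·8.2 = 0 → R_y = 287/8.9 = 32.2472 ≈ 32.25 kN.
ΣF_y = 0: L_y + 32.2472 − 35 = 0 → L_y = 2.753 kN.
ΣF_x = 0: no horizontal applied forces, so L_x = 0.

L_x = 0, L_y = 2.753 kN, R_y = 32.25 kN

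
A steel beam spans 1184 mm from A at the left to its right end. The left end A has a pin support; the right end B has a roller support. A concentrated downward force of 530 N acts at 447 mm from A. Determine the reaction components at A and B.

ΣM about A: B_y·1184 − 530·447 = 0 → B_y = 236910/1184 = 200.093 ≈ 200.1 N.
ΣF_y = 0: A_y + 200.093 − 530 = 0 → A_y = 329.9 N.
ΣF_x = 0: no horizontal applied forces, so A_x = 0.

A_x = 0, A_y = 329.9 N, B_y = 200.1 N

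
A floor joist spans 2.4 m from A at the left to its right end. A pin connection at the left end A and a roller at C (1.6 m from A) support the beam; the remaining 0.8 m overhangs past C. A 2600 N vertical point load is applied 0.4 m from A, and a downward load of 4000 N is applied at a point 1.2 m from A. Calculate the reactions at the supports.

ΣM about A: C_y·1.6 − 2600·0.4 − 4000·1.2 = 0 → C_y = 5840/1.6 = 3650 N.
ΣF_y = 0: A_y + 3650 − 2600 − 4000 = 0 → A_y = 2950 N.
ΣF_x = 0: no horizontal applied forces, so A_x = 0.

A_x = 0, A_y = 2950 N, C_y = 3650 N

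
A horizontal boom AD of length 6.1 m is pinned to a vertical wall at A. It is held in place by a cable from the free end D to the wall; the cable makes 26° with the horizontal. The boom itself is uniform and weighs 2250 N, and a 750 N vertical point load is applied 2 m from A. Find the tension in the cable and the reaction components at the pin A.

T = 3127 N, A_x = 2811 N, A_y = 1629 N

ΣM about A: T·sin26°·6.1 − 2250·3.05 − 750·2 = 0 → T = 8362.5/(6.1·0.438371) = 3127.26 ≈ 3127 N.
ΣF_x = 0: A_x − T·cos26° = 0 → A_x = 3127.26 × 0.898794 = 2811 N.
ΣF_y = 0: A_y + T·sin26° − 2250 − 750 = 0 → A_y = 3000 − 3127.26 × 0.438371 = 1629 N.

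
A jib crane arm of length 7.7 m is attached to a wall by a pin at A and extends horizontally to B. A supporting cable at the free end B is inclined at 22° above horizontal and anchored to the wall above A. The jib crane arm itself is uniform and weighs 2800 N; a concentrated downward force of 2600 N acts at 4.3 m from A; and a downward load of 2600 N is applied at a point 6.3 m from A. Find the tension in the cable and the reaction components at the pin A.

T = 13290 N, A_x = 12320 N, A_y = 3021 N

ΣM about A: T·sin22°·7.7 − 2800·3.85 − 2600·4.3 − 2600·6.3 = 0 → T = 38340/(7.7·0.374607) = 13291.9 ≈ 13290 N.
ΣF_x = 0: A_x − T·cos22° = 0 → A_x = 13291.9 × 0.927184 = 12320 N.
ΣF_y = 0: A_y + T·sin22° − 2800 − 2600 − 2600 = 0 → A_y = 8000 − 13291.9 × 0.374607 = 3021 N.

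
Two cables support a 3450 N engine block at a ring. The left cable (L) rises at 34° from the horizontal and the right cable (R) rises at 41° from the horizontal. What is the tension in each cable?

ΣF_x = 0: −T_L·cos34° + T_R·cos41° = 0 → T_R = 1.09849·T_L.
ΣF_y = 0: T_L·sin34° + T_R·sin41° = 3450.
Substitute: T_L·(0.559193 + 1.09849·0.656059) = 3450 → T_L = 2695.59 ≈ 2696 N.
Then T_R = 1.09849 × 2695.59 = 2961 N.

T_L = 2696 N, T_R = 2961 N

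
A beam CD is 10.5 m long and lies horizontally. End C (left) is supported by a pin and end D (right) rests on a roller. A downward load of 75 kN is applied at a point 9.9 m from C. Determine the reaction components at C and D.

C_x = 0, C_y = 4.286 kN, D_y = 70.71 kN

Moments about C: D_y·10.5 − 75·9.9 = 0 → D_y = 742.5/10.5 = 70.7143 ≈ 70.71 kN.
ΣF_y = 0: C_y + 70.7143 − 75 = 0 → C_y = 4.286 kN.
ΣF_x = 0: no horizontal applied forces, so C_x = 0.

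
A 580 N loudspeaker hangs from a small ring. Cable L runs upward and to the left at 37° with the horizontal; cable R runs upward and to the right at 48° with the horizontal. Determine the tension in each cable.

ΣF_x = 0: −T_L·cos37° + T_R·cos48° = 0 → T_R = 1.19354·T_L.
ΣF_y = 0: T_L·sin37° + T_R·sin48° = 580.
Substitute: T_L·(0.601815 + 1.19354·0.743145) = 580 → T_L = 389.579 ≈ 389.6 N.
Then T_R = 1.19354 × 389.579 = 465.0 N.

T_L = 389.6 N, T_R = 465.0 N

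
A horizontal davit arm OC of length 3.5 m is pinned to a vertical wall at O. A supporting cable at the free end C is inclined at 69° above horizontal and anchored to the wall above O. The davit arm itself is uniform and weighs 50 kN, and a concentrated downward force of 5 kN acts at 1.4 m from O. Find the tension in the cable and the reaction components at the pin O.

ΣM about O: T·sin69°·3.5 − 50·1.75 − 5·1.4 = 0 → T = 94.5/(3.5·0.93358) = 28.9209 ≈ 28.92 kN.
ΣF_x = 0: O_x − T·cos69° = 0 → O_x = 28.9209 × 0.358368 = 10.36 kN.
ΣF_y = 0: O_y + T·sin69° − 50 − 5 = 0 → O_y = 55 − 28.9209 × 0.93358 = 28.00 kN.

T = 28.92 kN, O_x = 10.36 kN, O_y = 28.00 kN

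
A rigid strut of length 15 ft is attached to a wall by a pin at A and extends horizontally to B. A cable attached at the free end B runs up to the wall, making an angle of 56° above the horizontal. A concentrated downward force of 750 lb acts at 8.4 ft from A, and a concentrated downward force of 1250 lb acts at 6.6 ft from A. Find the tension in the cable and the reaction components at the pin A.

ΣM about A: T·sin56°·15 − 750·8.4 − 1250·6.6 = 0 → T = 14550/(15·0.829038) = 1170.03 ≈ 1170 lb.
ΣF_x = 0: A_x − T·cos56° = 0 → A_x = 1170.03 × 0.559193 = 654.3 lb.
ΣF_y = 0: A_y + T·sin56° − 750 − 1250 = 0 → A_y = 2000 − 1170.03 × 0.829038 = 1030 lb.

T = 1170 lb, A_x = 654.3 lb, A_y = 1030 lb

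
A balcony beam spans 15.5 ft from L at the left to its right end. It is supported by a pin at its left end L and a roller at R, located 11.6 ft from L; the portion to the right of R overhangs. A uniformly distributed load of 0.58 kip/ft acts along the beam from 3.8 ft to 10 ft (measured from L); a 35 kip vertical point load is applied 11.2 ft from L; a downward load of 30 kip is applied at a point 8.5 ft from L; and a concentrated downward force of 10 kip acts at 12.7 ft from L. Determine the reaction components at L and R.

Resultant of the distributed load: 0.58 × 6.2 = 3.596 kip at 6.9 ft from L.
Moments about L: R_y·11.6 − (0.58·6.2)·6.9 − 35·11.2 − 30·8.5 − 10·12.7 = 0 → R_y = 798.8124/11.6 = 68.8631 ≈ 68.86 kip.
ΣF_y = 0: L_y + 68.8631 − 0.58·6.2 − 35 − 30 − 10 = 0 → L_y = 9.733 kip.
ΣF_x = 0: no horizontal applied forces, so L_x = 0.

L_x = 0, L_y = 9.733 kip, R_y = 68.86 kip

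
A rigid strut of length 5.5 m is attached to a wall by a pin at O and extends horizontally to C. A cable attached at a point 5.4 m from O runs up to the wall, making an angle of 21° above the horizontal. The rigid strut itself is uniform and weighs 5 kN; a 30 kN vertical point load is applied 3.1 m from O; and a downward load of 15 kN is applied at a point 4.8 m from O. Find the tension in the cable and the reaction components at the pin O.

ΣM about O: T·sin21°·5.4 − 5·2.75 − 30·3.1 − 15·4.8 = 0 → T = 178.75/(5.4·0.358368) = 92.3683 ≈ 92.37 kN.
ΣF_x = 0: O_x − T·cos21° = 0 → O_x = 92.3683 × 0.93358 = 86.23 kN.
ΣF_y = 0: O_y + T·sin21° − 5 − 30 − 15 = 0 → O_y = 50 − 92.3683 × 0.358368 = 16.90 kN.

T = 92.37 kN, O_x = 86.23 kN, O_y = 16.90 kN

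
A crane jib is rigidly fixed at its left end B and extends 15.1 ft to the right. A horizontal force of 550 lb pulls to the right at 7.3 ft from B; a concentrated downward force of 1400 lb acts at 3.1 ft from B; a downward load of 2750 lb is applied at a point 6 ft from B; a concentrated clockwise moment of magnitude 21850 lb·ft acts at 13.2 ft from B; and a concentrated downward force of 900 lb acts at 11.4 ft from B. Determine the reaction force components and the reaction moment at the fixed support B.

ΣF_x = 0: B_x + 550 = 0 → B_x = -550.0 lb.
ΣF_y = 0: B_y − 1400 − 2750 − 900 = 0 → B_y = 5050 lb.
ΣM about B: M_B − 1400·3.1 − 2750·6 − 21850 − 900·11.4 = 0 → M_B = 52950 lb·ft.

B_x = -550.0 lb, B_y = 5050 lb, M_B = 52950 lb·ft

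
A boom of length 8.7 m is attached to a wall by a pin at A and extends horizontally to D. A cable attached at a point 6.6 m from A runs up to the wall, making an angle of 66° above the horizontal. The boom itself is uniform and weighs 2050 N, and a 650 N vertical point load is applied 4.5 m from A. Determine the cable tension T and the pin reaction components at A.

ΣM about A: T·sin66°·6.6 − 2050·4.35 − 650·4.5 = 0 → T = 11842.5/(6.6·0.913545) = 1964.13 ≈ 1964 N.
ΣF_x = 0: A_x − T·cos66° = 0 → A_x = 1964.13 × 0.406737 = 798.9 N.
ΣF_y = 0: A_y + T·sin66° − 2050 − 650 = 0 → A_y = 2700 − 1964.13 × 0.913545 = 905.7 N.

T = 1964 N, A_x = 798.9 N, A_y = 905.7 N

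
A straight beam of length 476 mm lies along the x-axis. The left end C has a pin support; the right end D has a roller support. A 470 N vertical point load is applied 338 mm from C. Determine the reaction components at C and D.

Taking moments about C: D_y·476 − 470·338 = 0 → D_y = 158860/476 = 333.739 ≈ 333.7 N.
ΣF_y = 0: C_y + 333.739 − 470 = 0 → C_y = 136.3 N.
ΣF_x = 0: no horizontal applied forces, so C_x = 0.

C_x = 0, C_y = 136.3 N, D_y = 333.7 N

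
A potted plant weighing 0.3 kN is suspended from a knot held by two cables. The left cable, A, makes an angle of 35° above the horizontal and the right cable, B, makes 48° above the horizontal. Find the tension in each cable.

ΣF_x = 0: −T_A·cos35° + T_B·cos48° = 0 → T_B = 1.2242·T_A.
ΣF_y = 0: T_A·sin35° + T_B·sin48° = 0.3.
Substitute: T_A·(0.573576 + 1.2242·0.743145) = 0.3 → T_A = 0.202247 ≈ 0.2022 kN.
Then T_B = 1.2242 × 0.202247 = 0.2476 kN.

T_A = 0.2022 kN, T_B = 0.2476 kN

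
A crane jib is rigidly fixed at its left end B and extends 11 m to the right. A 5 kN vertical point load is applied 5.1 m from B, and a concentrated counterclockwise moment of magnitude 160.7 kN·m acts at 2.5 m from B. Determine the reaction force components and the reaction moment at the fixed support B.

B_x = 0, B_y = 5.000 kN, M_B = -135.2 kN·m

ΣF_x = 0: B_x = 0.
ΣF_y = 0: B_y − 5 = 0 → B_y = 5.000 kN.
ΣM about B: M_B − 5·5.1 + 160.7 = 0 → M_B = -135.2 kN·m.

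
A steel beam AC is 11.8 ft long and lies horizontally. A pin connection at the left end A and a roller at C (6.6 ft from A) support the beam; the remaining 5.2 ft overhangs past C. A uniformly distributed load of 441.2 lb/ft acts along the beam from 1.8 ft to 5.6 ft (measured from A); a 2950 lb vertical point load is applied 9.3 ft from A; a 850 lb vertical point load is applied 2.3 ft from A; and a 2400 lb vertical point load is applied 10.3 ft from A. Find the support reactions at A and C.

Resultant of the distributed load: 441.2 × 3.8 = 1676.56 lb at 3.7 ft from A.
ΣM about A: C_y·6.6 − (441.2·3.8)·3.7 − 2950·9.3 − 850·2.3 − 2400·10.3 = 0 → C_y = 60313.272/6.6 = 9138.37 ≈ 9138 lb.
ΣF_y = 0: A_y + 9138.37 − 441.2·3.8 − 2950 − 850 − 2400 = 0 → A_y = -1262 lb.
ΣF_x = 0: no horizontal applied forces, so A_x = 0.

A_x = 0, A_y = -1262 lb, C_y = 9138 lb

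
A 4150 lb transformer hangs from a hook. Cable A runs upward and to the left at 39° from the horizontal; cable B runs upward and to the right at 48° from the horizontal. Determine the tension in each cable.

ΣF_x = 0: −T_A·cos39° + T_B·cos48° = 0 → T_B = 1.16143·T_A.
ΣF_y = 0: T_A·sin39° + T_B·sin48° = 4150.
Substitute: T_A·(0.62932 + 1.16143·0.743145) = 4150 → T_A = 2780.7 ≈ 2781 lb.
Then T_B = 1.16143 × 2780.7 = 3230 lb.

T_A = 2781 lb, T_B = 3230 lb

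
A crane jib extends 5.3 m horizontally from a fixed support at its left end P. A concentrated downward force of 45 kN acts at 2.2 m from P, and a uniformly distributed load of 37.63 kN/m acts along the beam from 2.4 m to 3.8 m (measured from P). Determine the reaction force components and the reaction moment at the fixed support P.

P_x = 0, P_y = 97.68 kN, M_P = 262.3 kN·m

Resultant of the distributed load: 37.63 × 1.4 = 52.682 kN at 3.1 m from P.
ΣF_x = 0: P_x = 0.
ΣF_y = 0: P_y − 45 − 37.63·1.4 = 0 → P_y = 97.68 kN.
ΣM about P: M_P − 45·2.2 − (37.63·1.4)·3.1 = 0 → M_P = 262.3 kN·m.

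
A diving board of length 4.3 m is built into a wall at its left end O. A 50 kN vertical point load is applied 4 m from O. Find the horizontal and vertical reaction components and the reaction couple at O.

ΣF_x = 0: O_x = 0.
ΣF_y = 0: O_y − 50 = 0 → O_y = 50.00 kN.
ΣM about O: M_O − 50·4 = 0 → M_O = 200.0 kN·m.

O_x = 0, O_y = 50.00 kN, M_O = 200.0 kN·m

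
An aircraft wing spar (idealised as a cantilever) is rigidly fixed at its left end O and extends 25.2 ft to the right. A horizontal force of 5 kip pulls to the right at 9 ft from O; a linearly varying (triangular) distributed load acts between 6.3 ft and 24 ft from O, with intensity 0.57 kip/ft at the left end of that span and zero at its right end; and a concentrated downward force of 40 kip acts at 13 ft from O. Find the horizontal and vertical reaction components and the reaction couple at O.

O_x = -5.000 kip, O_y = 45.04 kip, M_O = 581.5 kip·ft

Resultant of the triangular load: ½ × 0.57 × 17.7 = 5.0445 kip, acting at 12.2 ft from O (one-third of the span from the peak).
ΣF_x = 0: O_x + 5 = 0 → O_x = -5.000 kip.
ΣF_y = 0: O_y − ½·0.57·17.7 − 40 = 0 → O_y = 45.04 kip.
ΣM about O: M_O − (½·0.57·17.7)·12.2 − 40·13 = 0 → M_O = 581.5 kip·ft.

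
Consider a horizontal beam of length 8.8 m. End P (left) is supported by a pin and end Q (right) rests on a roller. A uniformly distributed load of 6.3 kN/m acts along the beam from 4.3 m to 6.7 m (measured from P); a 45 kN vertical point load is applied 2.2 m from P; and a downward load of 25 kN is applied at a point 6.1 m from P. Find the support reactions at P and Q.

Resultant of the distributed load: 6.3 × 2.4 = 15.12 kN at 5.5 m from P.
Taking moments about P: Q_y·8.8 − (6.3·2.4)·5.5 − 45·2.2 − 25·6.1 = 0 → Q_y = 334.66/8.8 = 38.0295 ≈ 38.03 kN.
ΣF_y = 0: P_y + 38.0295 − 6.3·2.4 − 45 − 25 = 0 → P_y = 47.09 kN.
ΣF_x = 0: no horizontal applied forces, so P_x = 0.

P_x = 0, P_y = 47.09 kN, Q_y = 38.03 kN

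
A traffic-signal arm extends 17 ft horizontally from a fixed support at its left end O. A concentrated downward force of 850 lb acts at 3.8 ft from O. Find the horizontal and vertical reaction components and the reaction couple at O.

O_x = 0, O_y = 850.0 lb, M_O = 3230 lb·ft

ΣF_x = 0: O_x = 0.
ΣF_y = 0: O_y − 850 = 0 → O_y = 850.0 lb.
ΣM about O: M_O − 850·3.8 = 0 → M_O = 3230 lb·ft.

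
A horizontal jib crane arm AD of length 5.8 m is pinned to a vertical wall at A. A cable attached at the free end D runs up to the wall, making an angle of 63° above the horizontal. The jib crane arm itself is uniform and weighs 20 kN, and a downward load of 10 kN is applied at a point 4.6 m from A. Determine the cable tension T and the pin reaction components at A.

ΣM about A: T·sin63°·5.8 − 20·2.9 − 10·4.6 = 0 → T = 104/(5.8·0.891007) = 20.1245 ≈ 20.12 kN.
ΣF_x = 0: A_x − T·cos63° = 0 → A_x = 20.1245 × 0.45399 = 9.136 kN.
ΣF_y = 0: A_y + T·sin63° − 20 − 10 = 0 → A_y = 30 − 20.1245 × 0.891007 = 12.07 kN.

T = 20.12 kN, A_x = 9.136 kN, A_y = 12.07 kN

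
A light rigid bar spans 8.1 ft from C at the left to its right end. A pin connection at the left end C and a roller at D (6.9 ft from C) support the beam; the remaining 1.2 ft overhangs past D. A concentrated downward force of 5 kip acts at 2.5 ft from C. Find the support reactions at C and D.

Taking moments about C: D_y·6.9 − 5·2.5 = 0 → D_y = 12.5/6.9 = 1.81159 ≈ 1.812 kip.
ΣF_y = 0: C_y + 1.81159 − 5 = 0 → C_y = 3.188 kip.
ΣF_x = 0: no horizontal applied forces, so C_x = 0.

C_x = 0, C_y = 3.188 kip, D_y = 1.812 kip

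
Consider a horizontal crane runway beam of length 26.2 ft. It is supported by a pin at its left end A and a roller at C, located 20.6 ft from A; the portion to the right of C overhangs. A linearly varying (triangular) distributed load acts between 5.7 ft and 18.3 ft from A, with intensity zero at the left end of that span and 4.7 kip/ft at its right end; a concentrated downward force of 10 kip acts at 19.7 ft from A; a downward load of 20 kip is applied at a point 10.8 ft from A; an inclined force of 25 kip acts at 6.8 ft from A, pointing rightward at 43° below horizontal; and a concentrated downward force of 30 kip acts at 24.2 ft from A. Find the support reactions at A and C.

Resultant of the triangular load: ½ × 4.7 × 12.6 = 29.61 kip, acting at 14.1 ft from A (one-third of the span from the peak).
Taking moments about A: C_y·20.6 − (½·4.7·12.6)·14.1 − 10·19.7 − 20·10.8 − 25·sin43°·6.8 − 30·24.2 = 0 → C_y = 1672.44/20.6 = 81.1864 ≈ 81.19 kip.
ΣF_y = 0: A_y + 81.1864 − ½·4.7·12.6 − 10 − 20 − 25·sin43° − 30 = 0 → A_y = 25.47 kip.
ΣF_x = 0: A_x + 25·cos43° = 0 → A_x = -18.28 kip.

A_x = -18.28 kip, A_y = 25.47 kip, C_y = 81.19 kip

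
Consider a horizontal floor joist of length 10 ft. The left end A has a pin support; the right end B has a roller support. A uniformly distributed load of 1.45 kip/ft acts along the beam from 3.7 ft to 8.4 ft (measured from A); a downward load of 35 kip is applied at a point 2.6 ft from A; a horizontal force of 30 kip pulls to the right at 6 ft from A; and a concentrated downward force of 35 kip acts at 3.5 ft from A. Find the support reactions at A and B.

Resultant of the distributed load: 1.45 × 4.7 = 6.815 kip at 6.05 ft from A.
Taking moments about A: B_y·10 − (1.45·4.7)·6.05 − 35·2.6 − 35·3.5 = 0 → B_y = 254.73075/10 = 25.4731 ≈ 25.47 kip.
ΣF_y = 0: A_y + 25.4731 − 1.45·4.7 − 35 − 35 = 0 → A_y = 51.34 kip.
ΣF_x = 0: A_x + 30 = 0 → A_x = -30.00 kip.

A_x = -30.00 kip, A_y = 51.34 kip, B_y = 25.47 kip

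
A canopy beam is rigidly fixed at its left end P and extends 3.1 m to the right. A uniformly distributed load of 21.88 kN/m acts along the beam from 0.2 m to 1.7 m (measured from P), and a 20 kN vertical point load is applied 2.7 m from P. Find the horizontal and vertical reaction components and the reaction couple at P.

Resultant of the distributed load: 21.88 × 1.5 = 32.82 kN at 0.95 m from P.
ΣF_x = 0: P_x = 0.
ΣF_y = 0: P_y − 21.88·1.5 − 20 = 0 → P_y = 52.82 kN.
ΣM about P: M_P − (21.88·1.5)·0.95 − 20·2.7 = 0 → M_P = 85.18 kN·m.

P_x = 0, P_y = 52.82 kN, M_P = 85.18 kN·m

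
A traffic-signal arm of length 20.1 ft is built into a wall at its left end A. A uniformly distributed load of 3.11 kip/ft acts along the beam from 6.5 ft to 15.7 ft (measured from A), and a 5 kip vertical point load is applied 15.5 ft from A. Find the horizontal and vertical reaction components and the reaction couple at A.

A_x = 0, A_y = 33.61 kip, M_A = 395.1 kip·ft

Resultant of the distributed load: 3.11 × 9.2 = 28.612 kip at 11.1 ft from A.
ΣF_x = 0: A_x = 0.
ΣF_y = 0: A_y − 3.11·9.2 − 5 = 0 → A_y = 33.61 kip.
ΣM about A: M_A − (3.11·9.2)·11.1 − 5·15.5 = 0 → M_A = 395.1 kip·ft.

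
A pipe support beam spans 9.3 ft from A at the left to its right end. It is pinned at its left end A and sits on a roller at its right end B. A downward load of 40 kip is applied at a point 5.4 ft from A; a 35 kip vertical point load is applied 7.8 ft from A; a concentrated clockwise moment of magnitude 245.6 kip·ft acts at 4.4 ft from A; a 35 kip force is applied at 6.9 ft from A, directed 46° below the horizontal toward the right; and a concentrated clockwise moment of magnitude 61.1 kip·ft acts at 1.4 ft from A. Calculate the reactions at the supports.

Moments about A: B_y·9.3 − 40·5.4 − 35·7.8 − 245.6 − 35·sin46°·6.9 − 61.1 = 0 → B_y = 969.421/9.3 = 104.239 ≈ 104.2 kip.
ΣF_y = 0: A_y + 104.239 − 40 − 35 − 35·sin46° = 0 → A_y = -4.062 kip.
ΣF_x = 0: A_x + 35·cos46° = 0 → A_x = -24.31 kip.

A_x = -24.31 kip, A_y = -4.062 kip, B_y = 104.2 kip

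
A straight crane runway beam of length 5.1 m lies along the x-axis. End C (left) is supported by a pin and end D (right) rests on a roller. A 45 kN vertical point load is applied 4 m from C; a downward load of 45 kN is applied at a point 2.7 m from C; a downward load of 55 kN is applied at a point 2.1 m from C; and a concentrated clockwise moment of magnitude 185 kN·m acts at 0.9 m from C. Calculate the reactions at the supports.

Taking moments about C: D_y·5.1 − 45·4 − 45·2.7 − 55·2.1 − 185 = 0 → D_y = 602/5.1 = 118.039 ≈ 118.0 kN.
ΣF_y = 0: C_y + 118.039 − 45 − 45 − 55 = 0 → C_y = 26.96 kN.
ΣF_x = 0: no horizontal applied forces, so C_x = 0.

C_x = 0, C_y = 26.96 kN, D_y = 118.0 kN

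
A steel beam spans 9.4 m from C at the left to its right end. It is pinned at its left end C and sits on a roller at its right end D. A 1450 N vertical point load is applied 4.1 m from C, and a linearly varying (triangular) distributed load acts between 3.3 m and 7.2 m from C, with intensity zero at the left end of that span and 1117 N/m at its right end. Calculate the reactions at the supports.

Resultant of the triangular load: ½ × 1117 × 3.9 = 2178.15 N, acting at 5.9 m from C (one-third of the span from the peak).
ΣM about C: D_y·9.4 − 1450·4.1 − (½·1117·3.9)·5.9 = 0 → D_y = 18796.085/9.4 = 1999.58 ≈ 2000 N.
ΣF_y = 0: C_y + 1999.58 − 1450 − ½·1117·3.9 = 0 → C_y = 1629 N.
ΣF_x = 0: no horizontal applied forces, so C_x = 0.

C_x = 0, C_y = 1629 N, D_y = 2000 N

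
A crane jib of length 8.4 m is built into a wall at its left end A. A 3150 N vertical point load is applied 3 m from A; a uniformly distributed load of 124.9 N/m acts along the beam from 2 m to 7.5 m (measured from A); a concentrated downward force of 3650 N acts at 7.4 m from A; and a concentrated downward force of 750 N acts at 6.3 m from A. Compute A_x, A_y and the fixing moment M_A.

A_x = 0, A_y = 8237 N, M_A = 44450 N·m

Resultant of the distributed load: 124.9 × 5.5 = 686.95 N at 4.75 m from A.
ΣF_x = 0: A_x = 0.
ΣF_y = 0: A_y − 3150 − 124.9·5.5 − 3650 − 750 = 0 → A_y = 8237 N.
ΣM about A: M_A − 3150·3 − (124.9·5.5)·4.75 − 3650·7.4 − 750·6.3 = 0 → M_A = 44450 N·m.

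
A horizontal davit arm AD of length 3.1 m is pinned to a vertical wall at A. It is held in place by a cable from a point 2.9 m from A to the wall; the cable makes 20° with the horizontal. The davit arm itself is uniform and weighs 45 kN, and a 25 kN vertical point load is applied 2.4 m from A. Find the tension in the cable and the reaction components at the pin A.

ΣM about A: T·sin20°·2.9 − 45·1.55 − 25·2.4 = 0 → T = 129.75/(2.9·0.34202) = 130.815 ≈ 130.8 kN.
ΣF_x = 0: A_x − T·cos20° = 0 → A_x = 130.815 × 0.939693 = 122.9 kN.
ΣF_y = 0: A_y + T·sin20° − 45 − 25 = 0 → A_y = 70 − 130.815 × 0.34202 = 25.26 kN.

T = 130.8 kN, A_x = 122.9 kN, A_y = 25.26 kN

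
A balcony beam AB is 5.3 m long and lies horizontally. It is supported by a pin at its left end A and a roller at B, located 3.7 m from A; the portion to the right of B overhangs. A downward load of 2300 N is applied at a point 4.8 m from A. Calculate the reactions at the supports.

A_x = 0, A_y = -683.8 N, B_y = 2984 N

Moments about A: B_y·3.7 − 2300·4.8 = 0 → B_y = 11040/3.7 = 2983.78 ≈ 2984 N.
ΣF_y = 0: A_y + 2983.78 − 2300 = 0 → A_y = -683.8 N.
ΣF_x = 0: no horizontal applied forces, so A_x = 0.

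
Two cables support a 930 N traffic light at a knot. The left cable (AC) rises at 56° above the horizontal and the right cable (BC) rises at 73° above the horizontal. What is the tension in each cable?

T_AC = 349.9 N, T_BC = 669.2 N

ΣF_x = 0: −T_AC·cos56° + T_BC·cos73° = 0 → T_BC = 1.91261·T_AC.
ΣF_y = 0: T_AC·sin56° + T_BC·sin73° = 930.
Substitute: T_AC·(0.829038 + 1.91261·0.956305) = 930 → T_AC = 349.877 ≈ 349.9 N.
Then T_BC = 1.91261 × 349.877 = 669.2 N.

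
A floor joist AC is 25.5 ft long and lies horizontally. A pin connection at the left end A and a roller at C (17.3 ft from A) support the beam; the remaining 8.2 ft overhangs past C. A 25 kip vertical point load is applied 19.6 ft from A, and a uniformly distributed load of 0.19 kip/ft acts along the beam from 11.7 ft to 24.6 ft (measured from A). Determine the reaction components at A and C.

A_x = 0, A_y = -3.444 kip, C_y = 30.90 kip

Resultant of the distributed load: 0.19 × 12.9 = 2.451 kip at 18.15 ft from A.
Taking moments about A: C_y·17.3 − 25·19.6 − (0.19·12.9)·18.15 = 0 → C_y = 534.48565/17.3 = 30.8951 ≈ 30.90 kip.
ΣF_y = 0: A_y + 30.8951 − 25 − 0.19·12.9 = 0 → A_y = -3.444 kip.
ΣF_x = 0: no horizontal applied forces, so A_x = 0.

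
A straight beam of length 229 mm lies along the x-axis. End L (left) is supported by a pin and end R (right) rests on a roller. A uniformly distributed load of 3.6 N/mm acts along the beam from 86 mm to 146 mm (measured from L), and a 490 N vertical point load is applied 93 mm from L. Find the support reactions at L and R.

L_x = 0, L_y = 397.6 N, R_y = 308.4 N

Resultant of the distributed load: 3.6 × 60 = 216 N at 116 mm from L.
Taking moments about L: R_y·229 − (3.6·60)·116 − 490·93 = 0 → R_y = 70626/229 = 308.41 ≈ 308.4 N.
ΣF_y = 0: L_y + 308.41 − 3.6·60 − 490 = 0 → L_y = 397.6 N.
ΣF_x = 0: no horizontal applied forces, so L_x = 0.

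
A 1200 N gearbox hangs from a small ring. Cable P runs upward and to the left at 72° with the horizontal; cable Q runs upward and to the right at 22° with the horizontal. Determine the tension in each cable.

ΣF_x = 0: −T_P·cos72° + T_Q·cos22° = 0 → T_Q = 0.333286·T_P.
ΣF_y = 0: T_P·sin72° + T_Q·sin22° = 1200.
Substitute: T_P·(0.951057 + 0.333286·0.374607) = 1200 → T_P = 1115.34 ≈ 1115 N.
Then T_Q = 0.333286 × 1115.34 = 371.7 N.

T_P = 1115 N, T_Q = 371.7 N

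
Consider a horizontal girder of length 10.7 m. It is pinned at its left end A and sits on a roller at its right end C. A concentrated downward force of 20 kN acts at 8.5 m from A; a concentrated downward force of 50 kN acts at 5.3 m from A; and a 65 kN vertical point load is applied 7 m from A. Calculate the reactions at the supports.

ΣM about A: C_y·10.7 − 20·8.5 − 50·5.3 − 65·7 = 0 → C_y = 890/10.7 = 83.1776 ≈ 83.18 kN.
ΣF_y = 0: A_y + 83.1776 − 20 − 50 − 65 = 0 → A_y = 51.82 kN.
ΣF_x = 0: no horizontal applied forces, so A_x = 0.

A_x = 0, A_y = 51.82 kN, C_y = 83.18 kN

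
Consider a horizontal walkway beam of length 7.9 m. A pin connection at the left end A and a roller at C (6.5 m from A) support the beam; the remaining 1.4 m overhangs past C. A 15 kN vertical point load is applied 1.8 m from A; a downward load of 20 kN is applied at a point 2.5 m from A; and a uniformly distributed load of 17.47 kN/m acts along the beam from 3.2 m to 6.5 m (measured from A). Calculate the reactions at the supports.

Resultant of the distributed load: 17.47 × 3.3 = 57.651 kN at 4.85 m from A.
Moments about A: C_y·6.5 − 15·1.8 − 20·2.5 − (17.47·3.3)·4.85 = 0 → C_y = 356.60735/6.5 = 54.8627 ≈ 54.86 kN.
ΣF_y = 0: A_y + 54.8627 − 15 − 20 − 17.47·3.3 = 0 → A_y = 37.79 kN.
ΣF_x = 0: no horizontal applied forces, so A_x = 0.

A_x = 0, A_y = 37.79 kN, C_y = 54.86 kN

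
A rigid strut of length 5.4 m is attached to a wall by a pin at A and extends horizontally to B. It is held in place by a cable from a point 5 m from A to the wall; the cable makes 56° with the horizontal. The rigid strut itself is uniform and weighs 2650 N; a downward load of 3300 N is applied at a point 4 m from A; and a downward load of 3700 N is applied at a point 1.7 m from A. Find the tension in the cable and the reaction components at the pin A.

T = 6428 N, A_x = 3594 N, A_y = 4321 N

ΣM about A: T·sin56°·5 − 2650·2.7 − 3300·4 − 3700·1.7 = 0 → T = 26645/(5·0.829038) = 6427.93 ≈ 6428 N.
ΣF_x = 0: A_x − T·cos56° = 0 → A_x = 6427.93 × 0.559193 = 3594 N.
ΣF_y = 0: A_y + T·sin56° − 2650 − 3300 − 3700 = 0 → A_y = 9650 − 6427.93 × 0.829038 = 4321 N.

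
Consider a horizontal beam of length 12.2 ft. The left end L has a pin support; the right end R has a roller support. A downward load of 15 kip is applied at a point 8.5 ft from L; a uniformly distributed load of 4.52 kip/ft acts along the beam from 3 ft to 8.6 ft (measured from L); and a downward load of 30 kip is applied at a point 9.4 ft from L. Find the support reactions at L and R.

Resultant of the distributed load: 4.52 × 5.6 = 25.312 kip at 5.8 ft from L.
ΣM about L: R_y·12.2 − 15·8.5 − (4.52·5.6)·5.8 − 30·9.4 = 0 → R_y = 556.3096/12.2 = 45.5991 ≈ 45.60 kip.
ΣF_y = 0: L_y + 45.5991 − 15 − 4.52·5.6 − 30 = 0 → L_y = 24.71 kip.
ΣF_x = 0: no horizontal applied forces, so L_x = 0.

L_x = 0, L_y = 24.71 kip, R_y = 45.60 kip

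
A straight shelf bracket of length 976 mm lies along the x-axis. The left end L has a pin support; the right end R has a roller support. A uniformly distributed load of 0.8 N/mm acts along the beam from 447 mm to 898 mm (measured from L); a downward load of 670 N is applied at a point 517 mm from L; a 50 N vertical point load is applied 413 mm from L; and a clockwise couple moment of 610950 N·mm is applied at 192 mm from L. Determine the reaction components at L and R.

Resultant of the distributed load: 0.8 × 451 = 360.8 N at 672.5 mm from L.
Taking moments about L: R_y·976 − (0.8·451)·672.5 − 670·517 − 50·413 − 610950 = 0 → R_y = 1220628/976 = 1250.64 ≈ 1251 N.
ΣF_y = 0: L_y + 1250.64 − 0.8·451 − 670 − 50 = 0 → L_y = -169.8 N.
ΣF_x = 0: no horizontal applied forces, so L_x = 0.

L_x = 0, L_y = -169.8 N, R_y = 1251 N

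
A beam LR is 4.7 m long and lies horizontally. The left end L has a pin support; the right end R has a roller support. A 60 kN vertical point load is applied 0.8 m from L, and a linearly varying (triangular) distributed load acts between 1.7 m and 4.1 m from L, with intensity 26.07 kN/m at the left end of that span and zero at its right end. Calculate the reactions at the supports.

L_x = 0, L_y = 64.43 kN, R_y = 26.85 kN

Resultant of the triangular load: ½ × 26.07 × 2.4 = 31.284 kN, acting at 2.5 m from L (one-third of the span from the peak).
ΣM about L: R_y·4.7 − 60·0.8 − (½·26.07·2.4)·2.5 = 0 → R_y = 126.21/4.7 = 26.8532 ≈ 26.85 kN.
ΣF_y = 0: L_y + 26.8532 − 60 − ½·26.07·2.4 = 0 → L_y = 64.43 kN.
ΣF_x = 0: no horizontal applied forces, so L_x = 0.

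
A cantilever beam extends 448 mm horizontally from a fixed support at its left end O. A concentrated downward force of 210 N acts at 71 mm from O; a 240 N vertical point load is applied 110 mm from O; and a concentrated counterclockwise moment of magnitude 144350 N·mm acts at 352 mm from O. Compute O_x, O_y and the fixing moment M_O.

O_x = 0, O_y = 450.0 N, M_O = -103000 N·mm

ΣF_x = 0: O_x = 0.
ΣF_y = 0: O_y − 210 − 240 = 0 → O_y = 450.0 N.
ΣM about O: M_O − 210·71 − 240·110 + 144350 = 0 → M_O = -103000 N·mm.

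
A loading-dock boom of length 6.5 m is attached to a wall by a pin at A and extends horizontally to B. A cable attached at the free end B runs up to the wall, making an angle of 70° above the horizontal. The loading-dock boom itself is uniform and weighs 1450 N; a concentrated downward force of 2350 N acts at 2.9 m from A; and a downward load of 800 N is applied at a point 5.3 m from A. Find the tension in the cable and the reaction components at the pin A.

ΣM about A: T·sin70°·6.5 − 1450·3.25 − 2350·2.9 − 800·5.3 = 0 → T = 15767.5/(6.5·0.939693) = 2581.45 ≈ 2581 N.
ΣF_x = 0: A_x − T·cos70° = 0 → A_x = 2581.45 × 0.34202 = 882.9 N.
ΣF_y = 0: A_y + T·sin70° − 1450 − 2350 − 800 = 0 → A_y = 4600 − 2581.45 × 0.939693 = 2174 N.

T = 2581 N, A_x = 882.9 N, A_y = 2174 N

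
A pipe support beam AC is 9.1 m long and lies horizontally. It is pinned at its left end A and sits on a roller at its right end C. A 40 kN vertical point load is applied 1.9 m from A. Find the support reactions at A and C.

ΣM about A: C_y·9.1 − 40·1.9 = 0 → C_y = 76/9.1 = 8.35165 ≈ 8.352 kN.
ΣF_y = 0: A_y + 8.35165 − 40 = 0 → A_y = 31.65 kN.
ΣF_x = 0: no horizontal applied forces, so A_x = 0.

A_x = 0, A_y = 31.65 kN, C_y = 8.352 kN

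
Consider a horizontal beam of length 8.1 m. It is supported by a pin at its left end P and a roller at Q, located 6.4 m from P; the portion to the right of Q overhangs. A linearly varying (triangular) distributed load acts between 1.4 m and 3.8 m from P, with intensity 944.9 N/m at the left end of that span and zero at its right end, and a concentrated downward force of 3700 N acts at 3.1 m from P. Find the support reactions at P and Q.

Resultant of the triangular load: ½ × 944.9 × 2.4 = 1133.88 N, acting at 2.2 m from P (one-third of the span from the peak).
Moments about P: Q_y·6.4 − (½·944.9·2.4)·2.2 − 3700·3.1 = 0 → Q_y = 13964.536/6.4 = 2181.96 ≈ 2182 N.
ΣF_y = 0: P_y + 2181.96 − ½·944.9·2.4 − 3700 = 0 → P_y = 2652 N.
ΣF_x = 0: no horizontal applied forces, so P_x = 0.

P_x = 0, P_y = 2652 N, Q_y = 2182 N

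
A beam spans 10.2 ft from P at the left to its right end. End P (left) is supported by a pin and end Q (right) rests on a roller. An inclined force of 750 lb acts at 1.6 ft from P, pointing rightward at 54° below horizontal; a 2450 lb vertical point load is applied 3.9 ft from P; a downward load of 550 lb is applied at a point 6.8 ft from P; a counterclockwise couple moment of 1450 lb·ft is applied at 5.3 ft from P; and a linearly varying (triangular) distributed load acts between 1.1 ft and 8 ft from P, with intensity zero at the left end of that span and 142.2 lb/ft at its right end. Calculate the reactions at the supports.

P_x = -440.8 lb, P_y = 2567 lb, Q_y = 1531 lb

Resultant of the triangular load: ½ × 142.2 × 6.9 = 490.59 lb, acting at 5.7 ft from P (one-third of the span from the peak).
Moments about P: Q_y·10.2 − 750·sin54°·1.6 − 2450·3.9 − 550·6.8 + 1450 − (½·142.2·6.9)·5.7 = 0 → Q_y = 15612.2/10.2 = 1530.61 ≈ 1531 lb.
ΣF_y = 0: P_y + 1530.61 − 750·sin54° − 2450 − 550 − ½·142.2·6.9 = 0 → P_y = 2567 lb.
ΣF_x = 0: P_x + 750·cos54° = 0 → P_x = -440.8 lb.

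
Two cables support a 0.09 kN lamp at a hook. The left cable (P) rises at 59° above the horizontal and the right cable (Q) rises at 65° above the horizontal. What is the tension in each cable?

ΣF_x = 0: −T_P·cos59° + T_Q·cos65° = 0 → T_Q = 1.21868·T_P.
ΣF_y = 0: T_P·sin59° + T_Q·sin65° = 0.09.
Substitute: T_P·(0.857167 + 1.21868·0.906308) = 0.09 → T_P = 0.0458794 ≈ 0.04588 kN.
Then T_Q = 1.21868 × 0.0458794 = 0.05591 kN.

T_P = 0.04588 kN, T_Q = 0.05591 kN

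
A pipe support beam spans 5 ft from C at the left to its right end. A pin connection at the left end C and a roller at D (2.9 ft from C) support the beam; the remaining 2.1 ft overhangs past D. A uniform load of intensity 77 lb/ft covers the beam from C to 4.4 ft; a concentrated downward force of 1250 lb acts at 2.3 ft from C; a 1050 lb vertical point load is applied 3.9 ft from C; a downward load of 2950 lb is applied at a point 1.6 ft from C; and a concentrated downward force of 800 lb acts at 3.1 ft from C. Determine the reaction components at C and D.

C_x = 0, C_y = 1246 lb, D_y = 5143 lb

Resultant of the distributed load: 77 × 4.4 = 338.8 lb at 2.2 ft from C.
Moments about C: D_y·2.9 − (77·4.4)·2.2 − 1250·2.3 − 1050·3.9 − 2950·1.6 − 800·3.1 = 0 → D_y = 14915.36/2.9 = 5143.23 ≈ 5143 lb.
ΣF_y = 0: C_y + 5143.23 − 77·4.4 − 1250 − 1050 − 2950 − 800 = 0 → C_y = 1246 lb.
ΣF_x = 0: no horizontal applied forces, so C_x = 0.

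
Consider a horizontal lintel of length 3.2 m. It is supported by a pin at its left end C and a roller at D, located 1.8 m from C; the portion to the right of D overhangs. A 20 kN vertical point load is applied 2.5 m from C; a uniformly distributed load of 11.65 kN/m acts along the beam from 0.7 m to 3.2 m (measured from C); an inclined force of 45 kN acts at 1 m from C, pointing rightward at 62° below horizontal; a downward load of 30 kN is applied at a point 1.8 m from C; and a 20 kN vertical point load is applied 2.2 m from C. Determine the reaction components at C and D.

C_x = -21.13 kN, C_y = 3.010 kN, D_y = 135.8 kN

Resultant of the distributed load: 11.65 × 2.5 = 29.125 kN at 1.95 m from C.
Moments about C: D_y·1.8 − 20·2.5 − (11.65·2.5)·1.95 − 45·sin62°·1 − 30·1.8 − 20·2.2 = 0 → D_y = 244.526/1.8 = 135.848 ≈ 135.8 kN.
ΣF_y = 0: C_y + 135.848 − 20 − 11.65·2.5 − 45·sin62° − 30 − 20 = 0 → C_y = 3.010 kN.
ΣF_x = 0: C_x + 45·cos62° = 0 → C_x = -21.13 kN.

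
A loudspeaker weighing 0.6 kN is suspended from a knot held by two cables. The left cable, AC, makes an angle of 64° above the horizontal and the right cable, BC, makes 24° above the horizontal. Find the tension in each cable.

ΣF_x = 0: −T_AC·cos64° + T_BC·cos24° = 0 → T_BC = 0.479857·T_AC.
ΣF_y = 0: T_AC·sin64° + T_BC·sin24° = 0.6.
Substitute: T_AC·(0.898794 + 0.479857·0.406737) = 0.6 → T_AC = 0.548461 ≈ 0.5485 kN.
Then T_BC = 0.479857 × 0.548461 = 0.2632 kN.

T_AC = 0.5485 kN, T_BC = 0.2632 kN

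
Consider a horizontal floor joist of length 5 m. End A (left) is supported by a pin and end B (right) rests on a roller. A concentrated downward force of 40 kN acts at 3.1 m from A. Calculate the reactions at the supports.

ΣM about A: B_y·5 − 40·3.1 = 0 → B_y = 124/5 = 24.80 kN.
ΣF_y = 0: A_y + 24.8 − 40 = 0 → A_y = 15.20 kN.
ΣF_x = 0: no horizontal applied forces, so A_x = 0.

A_x = 0, A_y = 15.20 kN, B_y = 24.80 kN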